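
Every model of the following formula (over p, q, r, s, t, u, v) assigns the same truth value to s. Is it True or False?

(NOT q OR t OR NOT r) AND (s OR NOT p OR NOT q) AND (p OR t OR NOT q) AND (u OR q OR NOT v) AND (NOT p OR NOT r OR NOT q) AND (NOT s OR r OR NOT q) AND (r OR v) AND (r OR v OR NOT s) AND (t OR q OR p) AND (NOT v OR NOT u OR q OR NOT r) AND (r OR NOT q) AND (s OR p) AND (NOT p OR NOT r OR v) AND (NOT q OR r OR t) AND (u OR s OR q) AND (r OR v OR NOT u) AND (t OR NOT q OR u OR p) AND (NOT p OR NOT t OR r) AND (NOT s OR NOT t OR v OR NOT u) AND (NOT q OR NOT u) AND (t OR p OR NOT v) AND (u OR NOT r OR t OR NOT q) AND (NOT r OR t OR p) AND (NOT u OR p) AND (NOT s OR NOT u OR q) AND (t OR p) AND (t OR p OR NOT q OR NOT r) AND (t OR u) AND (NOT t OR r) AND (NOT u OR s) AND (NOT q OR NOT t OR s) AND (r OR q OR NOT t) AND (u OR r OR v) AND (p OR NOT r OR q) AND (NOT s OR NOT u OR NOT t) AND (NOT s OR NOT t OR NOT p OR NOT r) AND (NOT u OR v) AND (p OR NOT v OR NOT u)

True

Suppose s = false.
The clause (p) is unit, so p = true.
The clause (NOT q) is unit, so q = false.
The clause (u) is unit, so u = true.
That conflicts with the unit clause (NOT u).
So every satisfying assignment has s = True.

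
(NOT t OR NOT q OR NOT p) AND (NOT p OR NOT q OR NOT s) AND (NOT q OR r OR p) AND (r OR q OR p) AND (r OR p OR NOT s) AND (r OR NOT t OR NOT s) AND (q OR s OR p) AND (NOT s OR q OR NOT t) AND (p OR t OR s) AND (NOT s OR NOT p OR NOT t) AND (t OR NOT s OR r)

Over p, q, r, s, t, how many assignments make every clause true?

11

There are 2^5 = 32 truth assignments over (p, q, r, s, t).
Split on s. With s = true, the clauses containing s are satisfied and NOT s drops from the rest; 4 of the 2^4 = 16 assignments to the other variables satisfy what remains.
With s = false, by the same count on the reduced clause set, 7 assignments work.
(One model: p=F, q=F, r=T, s=T, t=F.)
Total: 4 + 7 = 11.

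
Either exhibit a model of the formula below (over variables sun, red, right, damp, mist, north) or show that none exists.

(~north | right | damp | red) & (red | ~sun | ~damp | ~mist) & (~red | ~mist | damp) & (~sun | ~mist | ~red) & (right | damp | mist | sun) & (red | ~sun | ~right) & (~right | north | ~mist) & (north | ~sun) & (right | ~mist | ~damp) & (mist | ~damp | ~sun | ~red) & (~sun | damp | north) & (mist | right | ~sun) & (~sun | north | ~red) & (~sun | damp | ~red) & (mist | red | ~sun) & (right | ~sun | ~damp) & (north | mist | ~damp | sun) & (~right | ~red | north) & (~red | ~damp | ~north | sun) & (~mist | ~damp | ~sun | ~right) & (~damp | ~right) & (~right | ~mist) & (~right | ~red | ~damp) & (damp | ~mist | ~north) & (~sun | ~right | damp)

Branch on north: set north = 1.
Branch on damp: set damp = 0.
The clause (~mist) is unit, so mist = 0.
Branch on right: set right = 1.
The clause (~sun) is unit, so sun = 0.
All clauses hold; red can take either value.

sun ↦ 0; red ↦ 1; right ↦ 1; damp ↦ 0; mist ↦ 0; north ↦ 1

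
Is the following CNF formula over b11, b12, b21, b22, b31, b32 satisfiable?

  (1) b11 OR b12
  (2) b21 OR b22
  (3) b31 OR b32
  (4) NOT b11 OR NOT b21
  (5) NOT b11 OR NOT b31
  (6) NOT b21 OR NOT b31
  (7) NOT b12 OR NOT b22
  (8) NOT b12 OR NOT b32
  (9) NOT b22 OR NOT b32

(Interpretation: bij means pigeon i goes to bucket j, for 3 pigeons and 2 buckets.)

Try b11 = true.
Unit clause (NOT b21) forces b21 = false.
Unit clause (b22) forces b22 = true.
Unit clause (NOT b31) forces b31 = false.
Unit clause (b32) forces b32 = true.
That conflicts with the unit clause (NOT b32).
Undo b11 and try b11 = false.
Unit clause (b12) forces b12 = true.
Unit clause (NOT b22) forces b22 = false.
Unit clause (b21) forces b21 = true.
Unit clause (NOT b31) forces b31 = false.
Unit clause (b32) forces b32 = true.
That conflicts with the unit clause (NOT b32).
Either choice for b11 ends in contradiction.
No assignment satisfies every clause.

No, unsatisfiable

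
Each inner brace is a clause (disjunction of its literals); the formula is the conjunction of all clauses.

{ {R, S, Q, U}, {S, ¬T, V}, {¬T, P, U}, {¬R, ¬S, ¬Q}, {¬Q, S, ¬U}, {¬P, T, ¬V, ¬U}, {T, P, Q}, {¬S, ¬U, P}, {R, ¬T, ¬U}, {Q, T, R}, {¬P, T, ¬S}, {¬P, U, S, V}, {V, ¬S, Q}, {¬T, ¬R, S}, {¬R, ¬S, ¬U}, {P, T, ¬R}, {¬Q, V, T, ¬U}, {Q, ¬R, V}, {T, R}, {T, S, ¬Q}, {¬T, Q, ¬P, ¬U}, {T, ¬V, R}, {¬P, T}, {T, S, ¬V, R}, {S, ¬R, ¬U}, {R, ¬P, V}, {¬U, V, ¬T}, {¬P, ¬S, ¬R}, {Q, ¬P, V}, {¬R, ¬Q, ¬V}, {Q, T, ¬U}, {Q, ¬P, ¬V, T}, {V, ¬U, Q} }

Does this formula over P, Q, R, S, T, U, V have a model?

Yes

Suppose T = True.
Suppose S = True.
Suppose P = True.
From the singleton clause (¬R), R = False.
From the singleton clause (¬U), U = False.
From the singleton clause (V), V = True.
All clauses hold; Q can take either value.
A satisfying assignment: P: True, Q: False, R: False, S: True, T: True, U: False, V: True.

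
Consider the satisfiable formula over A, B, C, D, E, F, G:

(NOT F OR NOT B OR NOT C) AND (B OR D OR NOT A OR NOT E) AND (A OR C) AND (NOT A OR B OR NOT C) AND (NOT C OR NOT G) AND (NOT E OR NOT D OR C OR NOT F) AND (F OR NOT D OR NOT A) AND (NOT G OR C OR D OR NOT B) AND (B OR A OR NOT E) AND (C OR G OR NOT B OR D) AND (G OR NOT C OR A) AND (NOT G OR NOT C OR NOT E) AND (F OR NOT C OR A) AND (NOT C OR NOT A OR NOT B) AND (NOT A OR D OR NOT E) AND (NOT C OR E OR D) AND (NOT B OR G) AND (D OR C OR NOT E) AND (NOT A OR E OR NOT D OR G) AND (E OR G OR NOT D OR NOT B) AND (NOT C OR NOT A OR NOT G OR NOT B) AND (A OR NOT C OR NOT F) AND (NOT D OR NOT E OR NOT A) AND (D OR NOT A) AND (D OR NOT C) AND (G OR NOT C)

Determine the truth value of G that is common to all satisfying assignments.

True

Suppose G = false.
(NOT B) alone gives B = false.
(NOT C) alone gives C = false.
(A) alone gives A = true.
(D) alone gives D = true.
(F) alone gives F = true.
(NOT E) alone gives E = false.
Now (E) is unsatisfied and unit — conflict.
So every satisfying assignment has G = True.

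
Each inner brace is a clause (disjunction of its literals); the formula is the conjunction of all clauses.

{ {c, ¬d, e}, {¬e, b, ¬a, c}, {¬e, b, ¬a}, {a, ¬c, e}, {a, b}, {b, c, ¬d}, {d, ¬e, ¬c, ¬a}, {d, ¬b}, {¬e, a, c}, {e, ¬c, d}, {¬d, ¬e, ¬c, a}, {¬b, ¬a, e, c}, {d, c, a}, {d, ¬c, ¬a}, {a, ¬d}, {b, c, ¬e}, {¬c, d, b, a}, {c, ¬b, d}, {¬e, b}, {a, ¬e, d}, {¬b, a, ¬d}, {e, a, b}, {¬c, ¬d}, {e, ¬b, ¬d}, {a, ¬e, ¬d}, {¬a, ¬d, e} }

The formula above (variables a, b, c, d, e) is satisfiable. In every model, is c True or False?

False

Suppose c = True.
Unit clause (¬d) forces d = False.
Unit clause (¬b) forces b = False.
Unit clause (a) forces a = True.
But (¬a) is also a unit clause — contradiction.
So every satisfying assignment has c = False.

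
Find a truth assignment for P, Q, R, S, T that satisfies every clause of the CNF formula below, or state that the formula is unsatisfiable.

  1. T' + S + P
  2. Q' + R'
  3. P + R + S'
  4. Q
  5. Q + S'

P: 0,  Q: 1,  R: 0,  S: 0,  T: 0

The clause (Q) is unit, so Q = 1.
The clause (R') is unit, so R = 0.
Try P = 0.
The clause (S') is unit, so S = 0.
The clause (T') is unit, so T = 0.
This assignment satisfies each clause.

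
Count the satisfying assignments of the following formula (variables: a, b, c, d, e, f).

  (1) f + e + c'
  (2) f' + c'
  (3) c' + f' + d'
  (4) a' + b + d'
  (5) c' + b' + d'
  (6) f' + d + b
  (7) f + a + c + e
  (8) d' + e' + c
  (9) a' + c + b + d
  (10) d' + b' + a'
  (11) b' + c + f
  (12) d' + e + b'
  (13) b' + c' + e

There are 2^6 = 64 truth assignments over (a, b, c, d, e, f).
Split on d. With d = 1, the clauses containing d are satisfied and d' drops from the rest; 2 of the 2^5 = 32 assignments to the other variables satisfy what remains.
With d = 0, by the same count on the reduced clause set, 9 assignments work.
Total: 2 + 9 = 11.

11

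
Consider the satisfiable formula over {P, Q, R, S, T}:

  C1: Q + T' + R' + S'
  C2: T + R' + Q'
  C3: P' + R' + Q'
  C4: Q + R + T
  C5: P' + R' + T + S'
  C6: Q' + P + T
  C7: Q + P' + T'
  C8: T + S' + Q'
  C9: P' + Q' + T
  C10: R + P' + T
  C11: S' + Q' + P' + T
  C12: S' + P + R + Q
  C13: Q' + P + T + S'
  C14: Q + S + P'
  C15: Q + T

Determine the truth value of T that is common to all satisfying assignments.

Suppose T = 0.
The clause (Q) is unit, so Q = 1.
The clause (R') is unit, so R = 0.
The clause (P) is unit, so P = 1.
That conflicts with the unit clause (P').
So every satisfying assignment has T = True.

True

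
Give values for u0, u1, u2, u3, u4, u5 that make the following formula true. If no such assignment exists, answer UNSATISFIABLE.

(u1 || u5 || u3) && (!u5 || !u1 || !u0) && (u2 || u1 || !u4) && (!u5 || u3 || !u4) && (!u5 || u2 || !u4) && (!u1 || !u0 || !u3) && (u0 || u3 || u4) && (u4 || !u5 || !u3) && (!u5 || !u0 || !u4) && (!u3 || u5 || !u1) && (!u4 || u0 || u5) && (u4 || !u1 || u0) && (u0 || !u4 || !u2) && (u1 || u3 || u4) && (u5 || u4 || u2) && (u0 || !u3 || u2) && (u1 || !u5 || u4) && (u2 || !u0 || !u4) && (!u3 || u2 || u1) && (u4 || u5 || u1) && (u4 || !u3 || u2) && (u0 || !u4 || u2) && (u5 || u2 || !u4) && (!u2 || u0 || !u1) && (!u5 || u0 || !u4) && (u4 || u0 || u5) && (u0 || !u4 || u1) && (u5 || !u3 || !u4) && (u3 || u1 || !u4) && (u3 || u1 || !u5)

Suppose u1 = true.
Suppose u5 = false.
From the singleton clause (!u3), u3 = false.
Suppose u0 = true.
Suppose u4 = true.
From the singleton clause (u2), u2 = true.
Every clause now holds.

u0 ↦ true; u1 ↦ true; u2 ↦ true; u3 ↦ false; u4 ↦ true; u5 ↦ false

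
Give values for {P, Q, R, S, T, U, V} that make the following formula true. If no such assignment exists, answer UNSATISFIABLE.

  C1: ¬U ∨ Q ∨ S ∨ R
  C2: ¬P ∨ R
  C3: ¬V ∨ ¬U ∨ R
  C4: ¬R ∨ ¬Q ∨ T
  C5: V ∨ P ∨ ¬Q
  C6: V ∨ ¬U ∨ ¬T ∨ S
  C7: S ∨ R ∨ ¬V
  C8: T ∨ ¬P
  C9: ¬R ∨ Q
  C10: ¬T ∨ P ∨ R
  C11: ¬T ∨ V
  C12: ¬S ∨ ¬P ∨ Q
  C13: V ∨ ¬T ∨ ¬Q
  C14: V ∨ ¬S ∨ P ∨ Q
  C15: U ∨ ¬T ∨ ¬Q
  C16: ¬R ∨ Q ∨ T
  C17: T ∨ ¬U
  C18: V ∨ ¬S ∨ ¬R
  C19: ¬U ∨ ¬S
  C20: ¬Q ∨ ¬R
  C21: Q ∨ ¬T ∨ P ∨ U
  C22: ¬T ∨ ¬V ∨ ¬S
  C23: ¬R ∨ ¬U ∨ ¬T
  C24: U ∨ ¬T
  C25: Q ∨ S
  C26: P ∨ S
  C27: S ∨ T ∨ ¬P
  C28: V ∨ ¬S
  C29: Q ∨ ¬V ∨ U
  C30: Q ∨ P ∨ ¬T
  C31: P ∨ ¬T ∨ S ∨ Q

Branch on P: set P = False.
The clause (S) is unit, so S = True.
The clause (¬U) is unit, so U = False.
The clause (¬T) is unit, so T = False.
The clause (V) is unit, so V = True.
The clause (Q) is unit, so Q = True.
The clause (¬R) is unit, so R = False.
All clauses are satisfied.

P ↦ False,  Q ↦ True,  R ↦ False,  S ↦ True,  T ↦ False,  U ↦ False,  V ↦ True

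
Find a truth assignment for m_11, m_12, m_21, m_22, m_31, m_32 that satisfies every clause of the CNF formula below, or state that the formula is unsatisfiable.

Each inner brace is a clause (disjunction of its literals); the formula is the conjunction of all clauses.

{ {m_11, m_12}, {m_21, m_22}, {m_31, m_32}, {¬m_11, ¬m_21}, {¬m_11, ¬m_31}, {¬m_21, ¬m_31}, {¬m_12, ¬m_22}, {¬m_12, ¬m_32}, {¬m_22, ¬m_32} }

Try m_11 = True.
(¬m_21) alone gives m_21 = False.
(m_22) alone gives m_22 = True.
(¬m_31) alone gives m_31 = False.
(m_32) alone gives m_32 = True.
That conflicts with the unit clause (¬m_32).
Undo m_11 and try m_11 = False.
(m_12) alone gives m_12 = True.
(¬m_22) alone gives m_22 = False.
(m_21) alone gives m_21 = True.
(¬m_31) alone gives m_31 = False.
(m_32) alone gives m_32 = True.
That conflicts with the unit clause (¬m_32).
Both values of m_11 lead to a conflict.

UNSATISFIABLE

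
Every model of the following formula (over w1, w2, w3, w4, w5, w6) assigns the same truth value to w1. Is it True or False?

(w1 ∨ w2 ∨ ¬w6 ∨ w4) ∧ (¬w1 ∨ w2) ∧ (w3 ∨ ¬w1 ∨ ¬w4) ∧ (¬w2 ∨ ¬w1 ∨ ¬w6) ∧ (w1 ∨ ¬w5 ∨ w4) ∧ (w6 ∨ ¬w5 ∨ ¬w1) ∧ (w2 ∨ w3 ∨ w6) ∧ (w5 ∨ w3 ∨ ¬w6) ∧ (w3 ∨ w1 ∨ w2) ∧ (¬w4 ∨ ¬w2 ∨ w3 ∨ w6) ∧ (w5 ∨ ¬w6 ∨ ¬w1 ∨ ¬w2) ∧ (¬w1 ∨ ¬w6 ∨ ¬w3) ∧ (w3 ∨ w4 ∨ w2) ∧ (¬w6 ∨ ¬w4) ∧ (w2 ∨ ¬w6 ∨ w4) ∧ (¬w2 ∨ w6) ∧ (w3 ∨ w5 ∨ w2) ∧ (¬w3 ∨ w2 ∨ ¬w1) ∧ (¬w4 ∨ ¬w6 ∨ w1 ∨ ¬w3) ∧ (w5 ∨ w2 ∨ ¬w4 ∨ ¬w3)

False

Suppose w1 = True.
The clause (w2) is unit, so w2 = True.
The clause (¬w6) is unit, so w6 = False.
That conflicts with the unit clause (w6).
So every satisfying assignment has w1 = False.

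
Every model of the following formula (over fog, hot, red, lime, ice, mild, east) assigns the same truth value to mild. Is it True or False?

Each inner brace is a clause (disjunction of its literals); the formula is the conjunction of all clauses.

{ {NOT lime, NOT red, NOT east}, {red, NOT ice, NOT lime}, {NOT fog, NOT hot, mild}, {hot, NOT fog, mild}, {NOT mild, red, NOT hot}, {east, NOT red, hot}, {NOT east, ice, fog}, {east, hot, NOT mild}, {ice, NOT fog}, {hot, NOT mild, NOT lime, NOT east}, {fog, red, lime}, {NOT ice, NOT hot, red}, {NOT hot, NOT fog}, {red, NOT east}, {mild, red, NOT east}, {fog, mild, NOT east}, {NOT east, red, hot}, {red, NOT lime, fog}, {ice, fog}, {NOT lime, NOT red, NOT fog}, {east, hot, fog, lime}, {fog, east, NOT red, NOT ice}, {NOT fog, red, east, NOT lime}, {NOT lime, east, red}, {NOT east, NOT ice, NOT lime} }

Suppose mild = false.
Try fog = false.
Unit clause (NOT east) forces east = false.
Unit clause (ice) forces ice = true.
Unit clause (NOT red) forces red = false.
Unit clause (NOT lime) forces lime = false.
That conflicts with the unit clause (lime).
So fog must be the other value — set fog = true.
Unit clause (NOT hot) forces hot = false.
That conflicts with the unit clause (hot).
Both values of fog lead to a conflict.
So every satisfying assignment has mild = True.

True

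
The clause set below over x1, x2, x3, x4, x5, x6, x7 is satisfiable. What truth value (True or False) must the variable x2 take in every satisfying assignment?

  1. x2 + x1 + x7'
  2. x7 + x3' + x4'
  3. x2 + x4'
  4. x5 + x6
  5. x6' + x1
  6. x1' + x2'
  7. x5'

False

Suppose x2 = 1.
(x1') alone gives x1 = 0.
(x6') alone gives x6 = 0.
(x5) alone gives x5 = 1.
Now (x5') is unsatisfied and unit — conflict.
So every satisfying assignment has x2 = False.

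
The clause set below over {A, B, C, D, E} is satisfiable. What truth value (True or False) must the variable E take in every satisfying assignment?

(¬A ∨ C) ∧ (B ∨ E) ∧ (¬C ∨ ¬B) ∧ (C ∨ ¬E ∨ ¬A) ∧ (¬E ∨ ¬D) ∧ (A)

Suppose E = False.
The clause (B) is unit, so B = True.
The clause (¬C) is unit, so C = False.
The clause (¬A) is unit, so A = False.
But (A) is also a unit clause — contradiction.
So every satisfying assignment has E = True.

True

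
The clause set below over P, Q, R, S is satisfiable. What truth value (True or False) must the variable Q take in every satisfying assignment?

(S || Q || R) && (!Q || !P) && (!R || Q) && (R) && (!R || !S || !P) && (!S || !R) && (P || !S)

Suppose Q = false.
The clause (!R) is unit, so R = false.
But (R) is also a unit clause — contradiction.
So every satisfying assignment has Q = True.

True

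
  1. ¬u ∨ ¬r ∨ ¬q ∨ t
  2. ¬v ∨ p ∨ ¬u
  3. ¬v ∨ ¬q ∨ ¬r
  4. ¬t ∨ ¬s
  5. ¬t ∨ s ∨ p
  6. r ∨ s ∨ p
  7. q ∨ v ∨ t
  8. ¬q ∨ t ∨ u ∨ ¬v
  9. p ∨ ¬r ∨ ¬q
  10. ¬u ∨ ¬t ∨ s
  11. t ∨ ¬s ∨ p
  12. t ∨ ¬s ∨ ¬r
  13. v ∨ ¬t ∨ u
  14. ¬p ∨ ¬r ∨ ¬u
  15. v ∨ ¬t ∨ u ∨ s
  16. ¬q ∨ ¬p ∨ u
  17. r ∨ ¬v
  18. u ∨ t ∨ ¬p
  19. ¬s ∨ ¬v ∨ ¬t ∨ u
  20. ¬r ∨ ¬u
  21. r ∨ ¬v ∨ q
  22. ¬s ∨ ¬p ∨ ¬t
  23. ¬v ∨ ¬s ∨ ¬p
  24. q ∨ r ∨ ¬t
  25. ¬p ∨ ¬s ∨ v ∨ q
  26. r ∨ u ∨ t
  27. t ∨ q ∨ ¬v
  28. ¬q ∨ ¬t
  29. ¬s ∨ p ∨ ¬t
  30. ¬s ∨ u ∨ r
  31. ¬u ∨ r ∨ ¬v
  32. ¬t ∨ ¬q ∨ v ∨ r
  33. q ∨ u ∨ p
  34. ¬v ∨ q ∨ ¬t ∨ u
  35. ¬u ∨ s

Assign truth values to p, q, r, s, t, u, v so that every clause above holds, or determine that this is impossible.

Branch on t: set t = False.
Branch on q: set q = True.
Branch on u: set u = True.
From the singleton clause (¬r), r = False.
From the singleton clause (¬v), v = False.
From the singleton clause (s), s = True.
From the singleton clause (p), p = True.
All clauses are satisfied.

p ↦ True,  q ↦ True,  r ↦ False,  s ↦ True,  t ↦ False,  u ↦ True,  v ↦ False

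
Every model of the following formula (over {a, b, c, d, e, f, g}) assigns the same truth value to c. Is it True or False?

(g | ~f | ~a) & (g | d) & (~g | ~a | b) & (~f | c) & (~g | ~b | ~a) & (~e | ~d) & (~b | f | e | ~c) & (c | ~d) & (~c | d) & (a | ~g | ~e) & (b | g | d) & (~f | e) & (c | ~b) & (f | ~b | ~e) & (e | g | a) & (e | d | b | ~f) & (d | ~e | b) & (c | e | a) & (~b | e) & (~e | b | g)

Suppose c = 0.
Unit clause (~f) forces f = 0.
Unit clause (~d) forces d = 0.
Unit clause (g) forces g = 1.
Unit clause (~b) forces b = 0.
Unit clause (~a) forces a = 0.
Unit clause (~e) forces e = 0.
But (e) is also a unit clause — contradiction.
So every satisfying assignment has c = True.

True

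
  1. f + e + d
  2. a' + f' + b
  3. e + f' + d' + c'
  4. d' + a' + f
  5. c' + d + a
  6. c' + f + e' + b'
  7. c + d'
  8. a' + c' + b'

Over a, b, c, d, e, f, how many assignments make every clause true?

16

There are 2^6 = 64 truth assignments over (a, b, c, d, e, f).
Split on a. With a = 1, the clauses containing a are satisfied and a' drops from the rest; 5 of the 2^5 = 32 assignments to the other variables satisfy what remains.
With a = 0, by the same count on the reduced clause set, 11 assignments work.
Total: 5 + 11 = 16.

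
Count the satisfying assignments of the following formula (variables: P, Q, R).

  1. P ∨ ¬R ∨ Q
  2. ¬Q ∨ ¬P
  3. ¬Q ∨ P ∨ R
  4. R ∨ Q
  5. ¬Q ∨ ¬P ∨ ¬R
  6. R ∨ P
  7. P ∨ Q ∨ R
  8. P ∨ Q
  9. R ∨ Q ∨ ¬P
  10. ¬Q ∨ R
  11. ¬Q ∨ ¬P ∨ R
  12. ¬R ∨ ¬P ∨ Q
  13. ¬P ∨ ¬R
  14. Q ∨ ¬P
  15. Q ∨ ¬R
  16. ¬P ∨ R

1

There are 2^3 = 8 truth assignments over (P, Q, R).
Split on P. With P = True, the clauses containing P are satisfied and ¬P drops from the rest; 0 of the 2^2 = 4 assignments to the other variables satisfy what remains.
With P = False, by the same count on the reduced clause set, 1 assignment works.
Total: 0 + 1 = 1.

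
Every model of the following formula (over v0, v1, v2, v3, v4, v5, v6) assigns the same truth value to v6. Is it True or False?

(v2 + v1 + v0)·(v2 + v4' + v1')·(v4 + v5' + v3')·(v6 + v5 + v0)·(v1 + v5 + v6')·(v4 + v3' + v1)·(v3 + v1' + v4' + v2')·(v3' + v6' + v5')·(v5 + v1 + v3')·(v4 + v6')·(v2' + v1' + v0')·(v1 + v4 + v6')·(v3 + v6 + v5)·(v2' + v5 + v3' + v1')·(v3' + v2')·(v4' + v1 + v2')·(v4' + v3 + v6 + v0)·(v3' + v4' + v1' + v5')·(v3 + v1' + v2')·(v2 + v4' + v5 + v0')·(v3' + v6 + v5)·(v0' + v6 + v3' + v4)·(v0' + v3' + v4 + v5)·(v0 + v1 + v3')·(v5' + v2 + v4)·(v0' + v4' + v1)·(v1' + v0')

False

Suppose v6 = 1.
(v4) alone gives v4 = 1.
Branch on v2: set v2 = 1.
(v3') alone gives v3 = 0.
(v1') alone gives v1 = 0.
But (v1) is also a unit clause — contradiction.
Undo v2 and try v2 = 0.
(v1') alone gives v1 = 0.
(v0) alone gives v0 = 1.
But (v0') is also a unit clause — contradiction.
Neither v2 = 1 nor v2 = 0 works.
So every satisfying assignment has v6 = False.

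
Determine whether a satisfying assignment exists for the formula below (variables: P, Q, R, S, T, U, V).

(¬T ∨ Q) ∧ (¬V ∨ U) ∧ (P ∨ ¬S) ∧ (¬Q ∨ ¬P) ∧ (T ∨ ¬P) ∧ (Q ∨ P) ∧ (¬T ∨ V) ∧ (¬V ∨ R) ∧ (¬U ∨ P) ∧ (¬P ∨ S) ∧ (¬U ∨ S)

Branch on T: set T = False.
(¬P) alone gives P = False.
(¬S) alone gives S = False.
(Q) alone gives Q = True.
(¬U) alone gives U = False.
(¬V) alone gives V = False.
Every clause is now satisfied; R is unconstrained.
A satisfying assignment: P ↦ False,  Q ↦ True,  R ↦ False,  S ↦ False,  T ↦ False,  U ↦ False,  V ↦ False.

Yes, satisfiable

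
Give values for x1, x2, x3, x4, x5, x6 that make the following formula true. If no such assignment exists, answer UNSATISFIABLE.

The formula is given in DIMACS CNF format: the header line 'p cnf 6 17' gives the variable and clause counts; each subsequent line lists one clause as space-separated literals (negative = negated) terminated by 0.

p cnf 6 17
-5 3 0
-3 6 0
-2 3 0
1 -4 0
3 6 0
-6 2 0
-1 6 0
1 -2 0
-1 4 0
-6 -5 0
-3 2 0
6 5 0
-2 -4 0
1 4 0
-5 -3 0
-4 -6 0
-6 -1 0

UNSATISFIABLE

Case x5 = False:
Unit clause (x6) forces x6 = True.
Unit clause (x2) forces x2 = True.
Unit clause (x3) forces x3 = True.
Unit clause (x1) forces x1 = True.
That conflicts with the unit clause (¬x1).
That branch fails; take x5 = True instead.
Unit clause (x3) forces x3 = True.
That conflicts with the unit clause (¬x3).
Neither x5 = True nor x5 = False works.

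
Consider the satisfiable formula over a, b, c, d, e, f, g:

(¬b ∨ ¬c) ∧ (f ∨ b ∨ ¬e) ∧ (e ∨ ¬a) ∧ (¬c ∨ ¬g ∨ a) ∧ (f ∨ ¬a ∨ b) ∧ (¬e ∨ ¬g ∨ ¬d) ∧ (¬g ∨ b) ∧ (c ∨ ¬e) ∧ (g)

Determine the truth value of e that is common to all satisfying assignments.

False

Suppose e = True.
(c) alone gives c = True.
(¬b) alone gives b = False.
(f) alone gives f = True.
(¬g) alone gives g = False.
That conflicts with the unit clause (g).
So every satisfying assignment has e = False.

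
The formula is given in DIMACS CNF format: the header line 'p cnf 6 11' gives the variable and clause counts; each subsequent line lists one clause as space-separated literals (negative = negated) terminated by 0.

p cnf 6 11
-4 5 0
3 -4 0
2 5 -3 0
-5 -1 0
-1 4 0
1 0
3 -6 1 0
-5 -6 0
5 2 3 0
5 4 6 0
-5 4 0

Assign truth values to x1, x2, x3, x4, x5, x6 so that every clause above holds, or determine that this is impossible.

UNSATISFIABLE

The clause (x1) is unit, so x1 = True.
The clause (¬x5) is unit, so x5 = False.
The clause (¬x4) is unit, so x4 = False.
That conflicts with the unit clause (x4).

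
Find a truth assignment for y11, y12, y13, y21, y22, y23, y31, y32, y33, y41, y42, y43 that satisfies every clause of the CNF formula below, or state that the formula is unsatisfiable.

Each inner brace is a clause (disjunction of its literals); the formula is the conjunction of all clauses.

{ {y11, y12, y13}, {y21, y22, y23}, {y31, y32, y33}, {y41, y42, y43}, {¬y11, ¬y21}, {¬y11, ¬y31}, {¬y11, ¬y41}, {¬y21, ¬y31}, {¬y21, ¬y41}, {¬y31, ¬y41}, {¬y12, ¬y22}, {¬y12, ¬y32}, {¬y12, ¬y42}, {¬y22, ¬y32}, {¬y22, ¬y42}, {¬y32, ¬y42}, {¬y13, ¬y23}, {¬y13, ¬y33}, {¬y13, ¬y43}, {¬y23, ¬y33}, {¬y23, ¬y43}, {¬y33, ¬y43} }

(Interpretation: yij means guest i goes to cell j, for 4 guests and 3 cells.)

UNSATISFIABLE

Suppose y11 = False.
Suppose y12 = True.
The clause (¬y22) is unit, so y22 = False.
The clause (¬y32) is unit, so y32 = False.
The clause (¬y42) is unit, so y42 = False.
Suppose y21 = True.
The clause (¬y31) is unit, so y31 = False.
The clause (y33) is unit, so y33 = True.
The clause (¬y41) is unit, so y41 = False.
The clause (y43) is unit, so y43 = True.
Now (¬y43) is unsatisfied and unit — conflict.
Undo y21 and try y21 = False.
The clause (y23) is unit, so y23 = True.
The clause (¬y13) is unit, so y13 = False.
The clause (¬y33) is unit, so y33 = False.
The clause (y31) is unit, so y31 = True.
The clause (¬y41) is unit, so y41 = False.
The clause (y43) is unit, so y43 = True.
Now (¬y43) is unsatisfied and unit — conflict.
Neither y21 = True nor y21 = False works.
Undo y12 and try y12 = False.
The clause (y13) is unit, so y13 = True.
The clause (¬y23) is unit, so y23 = False.
The clause (¬y33) is unit, so y33 = False.
The clause (¬y43) is unit, so y43 = False.
Suppose y21 = True.
The clause (¬y31) is unit, so y31 = False.
The clause (y32) is unit, so y32 = True.
The clause (¬y41) is unit, so y41 = False.
The clause (y42) is unit, so y42 = True.
Now (¬y42) is unsatisfied and unit — conflict.
Undo y21 and try y21 = False.
The clause (y22) is unit, so y22 = True.
The clause (¬y32) is unit, so y32 = False.
The clause (y31) is unit, so y31 = True.
The clause (¬y41) is unit, so y41 = False.
The clause (y42) is unit, so y42 = True.
Now (¬y42) is unsatisfied and unit — conflict.
Neither y21 = True nor y21 = False works.
Neither y12 = True nor y12 = False works.
Undo y11 and try y11 = True.
The clause (¬y21) is unit, so y21 = False.
The clause (¬y31) is unit, so y31 = False.
The clause (¬y41) is unit, so y41 = False.
Suppose y22 = True.
The clause (¬y12) is unit, so y12 = False.
The clause (¬y32) is unit, so y32 = False.
The clause (y33) is unit, so y33 = True.
The clause (¬y42) is unit, so y42 = False.
The clause (y43) is unit, so y43 = True.
Now (¬y43) is unsatisfied and unit — conflict.
Undo y22 and try y22 = False.
The clause (y23) is unit, so y23 = True.
The clause (¬y13) is unit, so y13 = False.
The clause (¬y33) is unit, so y33 = False.
The clause (y32) is unit, so y32 = True.
The clause (¬y12) is unit, so y12 = False.
The clause (¬y42) is unit, so y42 = False.
The clause (y43) is unit, so y43 = True.
Now (¬y43) is unsatisfied and unit — conflict.
Neither y22 = True nor y22 = False works.
Neither y11 = True nor y11 = False works.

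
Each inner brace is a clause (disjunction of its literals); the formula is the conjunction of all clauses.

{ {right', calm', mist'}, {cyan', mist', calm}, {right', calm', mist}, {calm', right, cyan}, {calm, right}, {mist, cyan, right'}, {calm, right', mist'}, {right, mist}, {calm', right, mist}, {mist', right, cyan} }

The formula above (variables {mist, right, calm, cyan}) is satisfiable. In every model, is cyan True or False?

Suppose cyan = 0.
Suppose calm = 0.
The clause (right) is unit, so right = 1.
The clause (mist) is unit, so mist = 1.
That conflicts with the unit clause (mist').
Backtrack on calm: now try calm = 1.
The clause (right) is unit, so right = 1.
The clause (mist') is unit, so mist = 0.
That conflicts with the unit clause (mist).
Either choice for calm ends in contradiction.
So every satisfying assignment has cyan = True.

True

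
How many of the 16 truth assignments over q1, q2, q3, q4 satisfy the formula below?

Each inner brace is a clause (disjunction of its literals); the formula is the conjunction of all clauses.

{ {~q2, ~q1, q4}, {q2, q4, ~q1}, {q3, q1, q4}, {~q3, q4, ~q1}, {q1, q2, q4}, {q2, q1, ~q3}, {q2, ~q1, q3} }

7

There are 2^4 = 16 truth assignments over (q1, q2, q3, q4).
Split on q3. With q3 = 1, the clauses containing q3 are satisfied and ~q3 drops from the rest; 4 of the 2^3 = 8 assignments to the other variables satisfy what remains.
With q3 = 0, by the same count on the reduced clause set, 3 assignments work.
(One model: q1=F, q2=F, q3=F, q4=T.)
Total: 4 + 3 = 7.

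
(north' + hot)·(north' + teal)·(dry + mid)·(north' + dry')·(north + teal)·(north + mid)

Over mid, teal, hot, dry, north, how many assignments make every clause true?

5

There are 2^5 = 32 truth assignments over (mid, teal, hot, dry, north).
Split on teal. With teal = 1, the clauses containing teal are satisfied and teal' drops from the rest; 5 of the 2^4 = 16 assignments to the other variables satisfy what remains.
With teal = 0, by the same count on the reduced clause set, 0 assignments work.
(One model: mid=T, teal=T, hot=F, dry=F, north=F.)
Total: 5 + 0 = 5.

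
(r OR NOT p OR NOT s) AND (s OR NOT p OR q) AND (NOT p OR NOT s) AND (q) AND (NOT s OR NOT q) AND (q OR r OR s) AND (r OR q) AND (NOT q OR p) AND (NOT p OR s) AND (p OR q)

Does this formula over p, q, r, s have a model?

The clause (q) is unit, so q = true.
The clause (NOT s) is unit, so s = false.
The clause (p) is unit, so p = true.
But (NOT p) is also a unit clause — contradiction.
No assignment satisfies every clause.

No, unsatisfiable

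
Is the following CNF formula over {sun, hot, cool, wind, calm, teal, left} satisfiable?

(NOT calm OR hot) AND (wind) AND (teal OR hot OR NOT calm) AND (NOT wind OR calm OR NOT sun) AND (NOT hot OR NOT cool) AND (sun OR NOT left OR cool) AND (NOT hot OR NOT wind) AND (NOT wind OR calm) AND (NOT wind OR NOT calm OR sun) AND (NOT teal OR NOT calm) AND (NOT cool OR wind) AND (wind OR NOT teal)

The clause (wind) is unit, so wind = true.
The clause (NOT hot) is unit, so hot = false.
The clause (NOT calm) is unit, so calm = false.
That conflicts with the unit clause (calm).
No assignment satisfies every clause.

No, unsatisfiable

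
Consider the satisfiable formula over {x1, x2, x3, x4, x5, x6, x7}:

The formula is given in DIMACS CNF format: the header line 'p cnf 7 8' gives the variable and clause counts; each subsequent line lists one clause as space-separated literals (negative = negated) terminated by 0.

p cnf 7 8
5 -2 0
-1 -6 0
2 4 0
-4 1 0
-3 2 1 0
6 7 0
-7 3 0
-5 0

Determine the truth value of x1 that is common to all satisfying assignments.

Suppose x1 = False.
The clause (¬x4) is unit, so x4 = False.
The clause (x2) is unit, so x2 = True.
The clause (x5) is unit, so x5 = True.
That conflicts with the unit clause (¬x5).
So every satisfying assignment has x1 = True.

True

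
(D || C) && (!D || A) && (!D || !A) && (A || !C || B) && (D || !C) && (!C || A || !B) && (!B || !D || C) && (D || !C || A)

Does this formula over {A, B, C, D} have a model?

Case D = true:
(A) alone gives A = true.
Now (!A) is unsatisfied and unit — conflict.
Undo D and try D = false.
(C) alone gives C = true.
Now (!C) is unsatisfied and unit — conflict.
Both values of D lead to a conflict.
No assignment satisfies every clause.

No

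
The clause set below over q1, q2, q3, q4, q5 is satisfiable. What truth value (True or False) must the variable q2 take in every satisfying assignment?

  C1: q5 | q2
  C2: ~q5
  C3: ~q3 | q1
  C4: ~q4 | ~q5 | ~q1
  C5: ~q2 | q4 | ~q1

True

Suppose q2 = 0.
The clause (q5) is unit, so q5 = 1.
Now (~q5) is unsatisfied and unit — conflict.
So every satisfying assignment has q2 = True.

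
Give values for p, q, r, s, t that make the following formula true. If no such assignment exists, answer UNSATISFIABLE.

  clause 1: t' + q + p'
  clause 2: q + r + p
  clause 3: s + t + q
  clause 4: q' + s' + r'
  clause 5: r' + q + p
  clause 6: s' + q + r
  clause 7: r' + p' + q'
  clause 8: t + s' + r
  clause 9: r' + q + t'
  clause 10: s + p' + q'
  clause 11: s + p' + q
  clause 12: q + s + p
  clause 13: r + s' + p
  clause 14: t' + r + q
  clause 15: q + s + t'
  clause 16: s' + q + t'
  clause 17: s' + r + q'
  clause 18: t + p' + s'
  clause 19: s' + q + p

p=0; q=1; r=0; s=0; t=0

Case t = 0:
Case s = 0:
The clause (q) is unit, so q = 1.
The clause (p') is unit, so p = 0.
All clauses hold; r can take either value.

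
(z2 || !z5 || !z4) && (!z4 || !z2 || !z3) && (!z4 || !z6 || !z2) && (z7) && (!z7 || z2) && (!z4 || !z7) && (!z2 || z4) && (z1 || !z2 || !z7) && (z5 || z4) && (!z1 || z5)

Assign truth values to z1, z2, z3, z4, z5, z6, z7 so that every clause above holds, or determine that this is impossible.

The clause (z7) is unit, so z7 = true.
The clause (z2) is unit, so z2 = true.
The clause (!z4) is unit, so z4 = false.
That conflicts with the unit clause (z4).

UNSATISFIABLE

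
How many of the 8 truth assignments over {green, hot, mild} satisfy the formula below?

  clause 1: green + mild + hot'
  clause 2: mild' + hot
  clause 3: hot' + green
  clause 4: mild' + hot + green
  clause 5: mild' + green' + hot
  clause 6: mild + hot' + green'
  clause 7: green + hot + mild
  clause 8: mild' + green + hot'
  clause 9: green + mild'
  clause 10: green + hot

There are 2^3 = 8 truth assignments over (green, hot, mild).
Split on hot. With hot = 1, the clauses containing hot are satisfied and hot' drops from the rest; 1 of the 2^2 = 4 assignments to the other variables satisfy what remains.
With hot = 0, by the same count on the reduced clause set, 1 assignment works.
Total: 1 + 1 = 2.

2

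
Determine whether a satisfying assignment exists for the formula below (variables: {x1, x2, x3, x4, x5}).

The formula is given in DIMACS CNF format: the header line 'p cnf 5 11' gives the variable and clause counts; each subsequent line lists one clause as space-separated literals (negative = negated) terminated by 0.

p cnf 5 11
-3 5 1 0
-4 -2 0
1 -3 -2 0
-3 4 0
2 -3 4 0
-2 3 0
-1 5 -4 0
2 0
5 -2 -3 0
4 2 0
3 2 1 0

Unsatisfiable

Unit clause (x2) forces x2 = True.
Unit clause (¬x4) forces x4 = False.
Unit clause (¬x3) forces x3 = False.
But (x3) is also a unit clause — contradiction.
No assignment satisfies every clause.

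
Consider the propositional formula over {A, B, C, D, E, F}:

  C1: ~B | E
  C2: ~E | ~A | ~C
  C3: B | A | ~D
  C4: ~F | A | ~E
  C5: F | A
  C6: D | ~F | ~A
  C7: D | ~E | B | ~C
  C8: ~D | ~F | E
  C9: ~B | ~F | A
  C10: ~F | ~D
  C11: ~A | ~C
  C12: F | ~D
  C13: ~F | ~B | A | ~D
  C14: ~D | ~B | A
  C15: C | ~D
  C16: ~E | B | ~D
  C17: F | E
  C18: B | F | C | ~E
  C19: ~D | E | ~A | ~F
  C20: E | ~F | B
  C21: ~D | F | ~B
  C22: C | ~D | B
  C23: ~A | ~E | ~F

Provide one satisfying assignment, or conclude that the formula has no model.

A: 1,  B: 1,  C: 0,  D: 0,  E: 1,  F: 0

Case B = 1:
(E) alone gives E = 1.
Case A = 1:
(~C) alone gives C = 0.
(~D) alone gives D = 0.
(~F) alone gives F = 0.
This assignment satisfies each clause.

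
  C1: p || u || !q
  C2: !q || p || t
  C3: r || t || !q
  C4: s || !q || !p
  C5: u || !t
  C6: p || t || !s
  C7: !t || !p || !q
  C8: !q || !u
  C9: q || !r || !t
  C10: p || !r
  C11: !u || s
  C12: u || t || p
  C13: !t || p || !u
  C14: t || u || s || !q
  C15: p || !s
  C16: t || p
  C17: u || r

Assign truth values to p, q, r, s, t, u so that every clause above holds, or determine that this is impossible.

Suppose u = true.
The clause (!q) is unit, so q = false.
The clause (s) is unit, so s = true.
The clause (p) is unit, so p = true.
Suppose r = false.
All clauses hold; t can take either value.

p=true; q=false; r=false; s=true; t=false; u=true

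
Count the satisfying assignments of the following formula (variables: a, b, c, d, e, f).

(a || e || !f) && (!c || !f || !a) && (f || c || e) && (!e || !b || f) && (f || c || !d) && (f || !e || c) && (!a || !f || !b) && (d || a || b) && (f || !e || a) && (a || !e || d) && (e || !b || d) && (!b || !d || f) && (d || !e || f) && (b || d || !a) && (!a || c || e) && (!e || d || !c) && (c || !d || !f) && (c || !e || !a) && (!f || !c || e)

5

There are 2^6 = 64 truth assignments over (a, b, c, d, e, f).
Split on b. With b = true, the clauses containing b are satisfied and !b drops from the rest; 1 of the 2^5 = 32 assignments to the other variables satisfy what remains.
With b = false, by the same count on the reduced clause set, 4 assignments work.
(One model: a=F, b=F, c=T, d=T, e=F, f=F.)
Total: 1 + 4 = 5.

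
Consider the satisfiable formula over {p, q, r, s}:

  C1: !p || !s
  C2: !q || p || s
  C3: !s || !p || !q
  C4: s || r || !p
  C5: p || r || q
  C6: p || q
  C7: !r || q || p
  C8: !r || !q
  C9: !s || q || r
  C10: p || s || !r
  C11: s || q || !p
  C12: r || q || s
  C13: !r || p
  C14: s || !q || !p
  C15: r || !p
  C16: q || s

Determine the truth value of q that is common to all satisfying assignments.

True

Suppose q = false.
The clause (p) is unit, so p = true.
The clause (!s) is unit, so s = false.
Now (s) is unsatisfied and unit — conflict.
So every satisfying assignment has q = True.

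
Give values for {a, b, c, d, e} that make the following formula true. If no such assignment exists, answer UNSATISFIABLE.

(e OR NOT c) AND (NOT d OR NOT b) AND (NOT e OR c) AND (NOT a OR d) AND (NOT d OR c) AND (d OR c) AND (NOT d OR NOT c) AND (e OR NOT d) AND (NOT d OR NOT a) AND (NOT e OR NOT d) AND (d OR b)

a: false,  b: true,  c: true,  d: false,  e: true

Branch on e: set e = true.
Unit clause (c) forces c = true.
Unit clause (NOT d) forces d = false.
Unit clause (NOT a) forces a = false.
Unit clause (b) forces b = true.
All clauses are satisfied.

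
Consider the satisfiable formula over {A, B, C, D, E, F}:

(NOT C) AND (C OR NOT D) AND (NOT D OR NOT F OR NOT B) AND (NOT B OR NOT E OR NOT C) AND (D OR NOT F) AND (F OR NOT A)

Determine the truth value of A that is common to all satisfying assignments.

Suppose A = true.
(NOT C) alone gives C = false.
(NOT D) alone gives D = false.
(NOT F) alone gives F = false.
But (F) is also a unit clause — contradiction.
So every satisfying assignment has A = False.

False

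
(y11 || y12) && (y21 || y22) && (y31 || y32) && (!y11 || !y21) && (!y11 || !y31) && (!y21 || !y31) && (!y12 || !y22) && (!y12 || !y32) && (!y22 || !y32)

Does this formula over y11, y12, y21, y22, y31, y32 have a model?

No

Suppose y11 = true.
Unit clause (!y21) forces y21 = false.
Unit clause (y22) forces y22 = true.
Unit clause (!y31) forces y31 = false.
Unit clause (y32) forces y32 = true.
That conflicts with the unit clause (!y32).
That branch fails; take y11 = false instead.
Unit clause (y12) forces y12 = true.
Unit clause (!y22) forces y22 = false.
Unit clause (y21) forces y21 = true.
Unit clause (!y31) forces y31 = false.
Unit clause (y32) forces y32 = true.
That conflicts with the unit clause (!y32).
Neither y11 = true nor y11 = false works.
No assignment satisfies every clause.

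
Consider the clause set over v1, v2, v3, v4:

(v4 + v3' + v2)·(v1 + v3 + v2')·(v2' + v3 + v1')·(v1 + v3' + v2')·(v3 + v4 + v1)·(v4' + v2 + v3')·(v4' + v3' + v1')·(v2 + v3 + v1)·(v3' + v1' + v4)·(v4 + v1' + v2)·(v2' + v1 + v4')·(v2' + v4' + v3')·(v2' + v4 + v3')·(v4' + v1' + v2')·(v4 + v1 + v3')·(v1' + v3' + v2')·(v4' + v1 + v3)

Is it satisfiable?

Case v4 = 1:
Case v2 = 0:
From the singleton clause (v3'), v3 = 0.
From the singleton clause (v1), v1 = 1.
Every clause now holds.
A satisfying assignment: v1 ↦ 1,  v2 ↦ 0,  v3 ↦ 0,  v4 ↦ 1.

Yes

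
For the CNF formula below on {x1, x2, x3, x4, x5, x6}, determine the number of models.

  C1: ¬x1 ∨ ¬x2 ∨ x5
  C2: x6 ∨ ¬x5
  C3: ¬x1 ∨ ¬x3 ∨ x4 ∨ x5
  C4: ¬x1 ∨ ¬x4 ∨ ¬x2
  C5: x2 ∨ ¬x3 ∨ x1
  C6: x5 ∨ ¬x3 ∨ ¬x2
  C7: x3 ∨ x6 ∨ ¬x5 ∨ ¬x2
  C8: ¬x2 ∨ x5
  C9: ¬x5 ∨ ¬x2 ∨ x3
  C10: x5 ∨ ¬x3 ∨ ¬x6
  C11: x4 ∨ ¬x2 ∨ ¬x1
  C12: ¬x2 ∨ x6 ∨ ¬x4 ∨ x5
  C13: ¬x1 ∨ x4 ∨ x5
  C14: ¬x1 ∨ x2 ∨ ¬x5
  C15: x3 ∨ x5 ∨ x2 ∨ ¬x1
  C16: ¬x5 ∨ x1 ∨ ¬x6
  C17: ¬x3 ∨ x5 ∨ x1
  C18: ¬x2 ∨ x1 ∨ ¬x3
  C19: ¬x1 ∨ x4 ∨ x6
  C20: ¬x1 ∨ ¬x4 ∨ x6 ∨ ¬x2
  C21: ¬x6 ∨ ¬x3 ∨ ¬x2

There are 2^6 = 64 truth assignments over (x1, x2, x3, x4, x5, x6).
Split on x6. With x6 = True, the clauses containing x6 are satisfied and ¬x6 drops from the rest; 2 of the 2^5 = 32 assignments to the other variables satisfy what remains.
With x6 = False, by the same count on the reduced clause set, 3 assignments work.
(One model: x1=F, x2=F, x3=F, x4=F, x5=F, x6=F.)
Total: 2 + 3 = 5.

5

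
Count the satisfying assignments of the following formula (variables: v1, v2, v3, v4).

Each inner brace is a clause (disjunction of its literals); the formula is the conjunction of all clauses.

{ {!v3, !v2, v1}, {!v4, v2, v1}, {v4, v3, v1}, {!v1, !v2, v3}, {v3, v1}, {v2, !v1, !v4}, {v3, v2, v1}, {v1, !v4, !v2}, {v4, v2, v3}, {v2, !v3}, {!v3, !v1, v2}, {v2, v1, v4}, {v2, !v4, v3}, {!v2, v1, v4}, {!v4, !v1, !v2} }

There are 2^4 = 16 truth assignments over (v1, v2, v3, v4).
Split on v1. With v1 = true, the clauses containing v1 are satisfied and !v1 drops from the rest; 1 of the 2^3 = 8 assignments to the other variables satisfy what remains.
With v1 = false, by the same count on the reduced clause set, 0 assignments work.
(One model: v1=T, v2=T, v3=T, v4=F.)
Total: 1 + 0 = 1.

1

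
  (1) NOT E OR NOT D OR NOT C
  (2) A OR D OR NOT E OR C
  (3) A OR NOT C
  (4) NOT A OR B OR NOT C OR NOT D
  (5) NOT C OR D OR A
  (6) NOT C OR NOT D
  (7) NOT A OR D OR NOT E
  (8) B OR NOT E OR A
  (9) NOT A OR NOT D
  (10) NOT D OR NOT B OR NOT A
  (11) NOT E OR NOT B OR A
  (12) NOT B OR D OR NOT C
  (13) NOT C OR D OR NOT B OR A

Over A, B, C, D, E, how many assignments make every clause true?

7

There are 2^5 = 32 truth assignments over (A, B, C, D, E).
Split on B. With B = true, the clauses containing B are satisfied and NOT B drops from the rest; 3 of the 2^4 = 16 assignments to the other variables satisfy what remains.
With B = false, by the same count on the reduced clause set, 4 assignments work.
(One model: A=F, B=F, C=F, D=F, E=F.)
Total: 3 + 4 = 7.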